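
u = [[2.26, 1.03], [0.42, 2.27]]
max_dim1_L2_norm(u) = 2.48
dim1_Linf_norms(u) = [2.26, 2.27]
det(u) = 4.70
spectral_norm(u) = 3.01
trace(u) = 4.53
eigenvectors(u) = [[-0.84, -0.84], [0.54, -0.54]]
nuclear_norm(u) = 4.57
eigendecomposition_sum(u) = [[0.81,  -1.26], [-0.51,  0.80]] + [[1.45, 2.29], [0.93, 1.47]]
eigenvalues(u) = [1.61, 2.92]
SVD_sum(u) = [[1.48, 1.71], [1.3, 1.5]] + [[0.78, -0.68],[-0.88, 0.77]]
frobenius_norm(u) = 3.39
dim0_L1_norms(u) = [2.68, 3.3]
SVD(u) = [[-0.75, -0.66],[-0.66, 0.75]] @ diag([3.0104603054399623, 1.5604258230913528]) @ [[-0.66, -0.76],[-0.76, 0.66]]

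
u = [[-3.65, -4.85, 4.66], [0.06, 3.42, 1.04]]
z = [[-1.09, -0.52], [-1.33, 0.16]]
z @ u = [[3.95, 3.51, -5.62], [4.86, 7.0, -6.03]]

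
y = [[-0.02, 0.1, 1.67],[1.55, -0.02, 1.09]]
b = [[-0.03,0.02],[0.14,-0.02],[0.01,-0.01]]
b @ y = [[0.03, -0.00, -0.03], [-0.03, 0.01, 0.21], [-0.02, 0.0, 0.01]]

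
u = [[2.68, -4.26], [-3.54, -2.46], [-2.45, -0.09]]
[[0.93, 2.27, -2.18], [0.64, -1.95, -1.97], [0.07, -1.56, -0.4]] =u @ [[-0.02, 0.64, 0.14], [-0.23, -0.13, 0.60]]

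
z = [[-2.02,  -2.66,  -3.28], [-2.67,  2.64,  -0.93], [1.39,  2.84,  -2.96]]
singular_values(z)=[4.87, 4.69, 3.14]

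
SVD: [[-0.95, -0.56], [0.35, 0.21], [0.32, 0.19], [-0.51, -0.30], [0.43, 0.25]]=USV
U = [[-0.76, 0.01], [0.28, -0.7], [0.26, -0.26], [-0.41, -0.11], [0.34, 0.65]]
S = [1.46, 0.0]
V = [[0.86, 0.51], [0.51, -0.86]]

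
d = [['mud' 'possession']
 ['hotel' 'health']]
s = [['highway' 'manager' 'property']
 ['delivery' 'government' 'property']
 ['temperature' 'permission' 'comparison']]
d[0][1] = 'possession'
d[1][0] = 'hotel'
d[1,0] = 'hotel'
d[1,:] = ['hotel', 'health']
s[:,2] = ['property', 'property', 'comparison']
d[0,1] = 'possession'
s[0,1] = 'manager'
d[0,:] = ['mud', 'possession']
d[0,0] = 'mud'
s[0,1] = 'manager'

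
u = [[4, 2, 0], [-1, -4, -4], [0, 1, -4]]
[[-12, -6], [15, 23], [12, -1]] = u @ [[-3, 1], [0, -5], [-3, -1]]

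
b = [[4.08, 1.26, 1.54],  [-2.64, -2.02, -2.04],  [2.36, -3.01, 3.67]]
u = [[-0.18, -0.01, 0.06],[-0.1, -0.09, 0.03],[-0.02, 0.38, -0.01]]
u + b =[[3.90, 1.25, 1.6], [-2.74, -2.11, -2.01], [2.34, -2.63, 3.66]]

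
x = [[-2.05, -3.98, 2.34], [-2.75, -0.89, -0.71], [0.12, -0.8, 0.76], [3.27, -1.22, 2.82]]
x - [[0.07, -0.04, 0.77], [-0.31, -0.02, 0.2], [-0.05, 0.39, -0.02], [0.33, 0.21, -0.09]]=[[-2.12, -3.94, 1.57], [-2.44, -0.87, -0.91], [0.17, -1.19, 0.78], [2.94, -1.43, 2.91]]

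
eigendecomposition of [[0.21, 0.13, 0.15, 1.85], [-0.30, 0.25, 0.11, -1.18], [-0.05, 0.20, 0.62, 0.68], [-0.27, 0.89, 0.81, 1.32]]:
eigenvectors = [[(-0.67+0j), -0.67-0.00j, 0.91+0.00j, -0.47+0.00j], [0.52-0.15j, (0.52+0.15j), 0.39+0.00j, 0.54+0.00j], [-0.26-0.03j, (-0.26+0.03j), 0.10+0.00j, (-0.7+0j)], [-0.29-0.34j, -0.29+0.34j, -0.14+0.00j, -0.05+0.00j]]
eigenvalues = [(0.96+0.97j), (0.96-0.97j), (-0+0j), (0.48+0j)]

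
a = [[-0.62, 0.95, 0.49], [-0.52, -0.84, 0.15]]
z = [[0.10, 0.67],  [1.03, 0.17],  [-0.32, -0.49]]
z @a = [[-0.41,-0.47,0.15],[-0.73,0.84,0.53],[0.45,0.11,-0.23]]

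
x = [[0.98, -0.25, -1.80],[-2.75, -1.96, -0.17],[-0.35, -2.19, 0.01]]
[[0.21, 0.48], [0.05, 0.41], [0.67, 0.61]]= x@[[0.22, 0.07], [-0.34, -0.29], [0.05, -0.19]]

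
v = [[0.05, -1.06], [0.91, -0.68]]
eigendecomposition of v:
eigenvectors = [[0.73+0.00j, 0.73-0.00j], [0.25-0.63j, (0.25+0.63j)]]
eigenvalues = [(-0.31+0.91j), (-0.31-0.91j)]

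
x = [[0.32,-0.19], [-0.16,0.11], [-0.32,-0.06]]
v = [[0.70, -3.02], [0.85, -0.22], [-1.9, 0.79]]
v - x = [[0.38,-2.83],[1.01,-0.33],[-1.58,0.85]]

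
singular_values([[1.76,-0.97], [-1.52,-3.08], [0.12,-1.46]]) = [3.68, 2.11]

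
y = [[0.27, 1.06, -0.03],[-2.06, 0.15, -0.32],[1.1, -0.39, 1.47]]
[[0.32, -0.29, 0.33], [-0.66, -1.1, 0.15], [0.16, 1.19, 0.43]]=y @ [[0.35, 0.45, -0.12], [0.21, -0.38, 0.36], [-0.1, 0.37, 0.48]]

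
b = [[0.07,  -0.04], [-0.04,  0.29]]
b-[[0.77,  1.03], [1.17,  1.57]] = [[-0.7, -1.07], [-1.21, -1.28]]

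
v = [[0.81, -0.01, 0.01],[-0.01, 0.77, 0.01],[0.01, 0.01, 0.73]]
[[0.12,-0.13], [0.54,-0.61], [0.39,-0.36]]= v @ [[0.15, -0.17], [0.70, -0.79], [0.52, -0.48]]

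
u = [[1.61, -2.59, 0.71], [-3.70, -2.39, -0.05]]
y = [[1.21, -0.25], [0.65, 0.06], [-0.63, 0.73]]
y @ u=[[2.87, -2.54, 0.87],[0.82, -1.83, 0.46],[-3.72, -0.11, -0.48]]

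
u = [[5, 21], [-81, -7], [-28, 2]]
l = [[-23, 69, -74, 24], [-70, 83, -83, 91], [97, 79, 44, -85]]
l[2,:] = [97, 79, 44, -85]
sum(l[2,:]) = 135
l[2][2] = 44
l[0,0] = -23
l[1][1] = 83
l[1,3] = 91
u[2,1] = 2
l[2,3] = -85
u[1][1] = -7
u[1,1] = -7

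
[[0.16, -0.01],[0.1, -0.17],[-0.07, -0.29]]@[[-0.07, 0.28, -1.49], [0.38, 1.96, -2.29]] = [[-0.02, 0.03, -0.22], [-0.07, -0.31, 0.24], [-0.11, -0.59, 0.77]]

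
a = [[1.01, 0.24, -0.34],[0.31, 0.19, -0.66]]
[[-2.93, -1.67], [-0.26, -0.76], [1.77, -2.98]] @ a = [[-3.48,-1.02,2.1], [-0.5,-0.21,0.59], [0.86,-0.14,1.36]]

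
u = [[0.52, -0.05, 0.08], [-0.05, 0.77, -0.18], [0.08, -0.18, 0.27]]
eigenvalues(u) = [0.84, 0.52, 0.2]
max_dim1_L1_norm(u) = 1.0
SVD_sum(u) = [[0.04,-0.17,0.06],[-0.17,0.72,-0.25],[0.06,-0.25,0.09]] + [[0.47, 0.13, 0.06],[0.13, 0.04, 0.02],[0.06, 0.02, 0.01]] + [[0.01, -0.01, -0.04], [-0.01, 0.02, 0.05], [-0.04, 0.05, 0.18]]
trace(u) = 1.56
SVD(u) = [[-0.22, -0.96, -0.19],[0.92, -0.27, 0.28],[-0.32, -0.11, 0.94]] @ diag([0.8443970232443374, 0.5155193646083321, 0.20008361214733042]) @ [[-0.22, 0.92, -0.32], [-0.96, -0.27, -0.11], [-0.19, 0.28, 0.94]]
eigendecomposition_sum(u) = [[0.04, -0.17, 0.06], [-0.17, 0.72, -0.25], [0.06, -0.25, 0.09]] + [[0.47,  0.13,  0.06], [0.13,  0.04,  0.02], [0.06,  0.02,  0.01]] + [[0.01,-0.01,-0.04], [-0.01,0.02,0.05], [-0.04,0.05,0.18]]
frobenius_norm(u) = 1.01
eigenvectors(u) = [[0.22, -0.96, -0.19], [-0.92, -0.27, 0.28], [0.32, -0.11, 0.94]]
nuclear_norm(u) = 1.56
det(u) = 0.09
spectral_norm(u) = 0.84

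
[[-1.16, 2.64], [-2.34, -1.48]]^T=[[-1.16, -2.34], [2.64, -1.48]]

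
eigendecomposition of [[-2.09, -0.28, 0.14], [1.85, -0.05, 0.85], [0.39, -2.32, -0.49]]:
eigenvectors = [[(-0.67+0j), 0.08+0.01j, 0.08-0.01j], [0.34+0.00j, (-0.06-0.55j), (-0.06+0.55j)], [(0.66+0j), (0.83+0j), (0.83-0j)]]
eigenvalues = [(-2.09+0j), (-0.27+1.54j), (-0.27-1.54j)]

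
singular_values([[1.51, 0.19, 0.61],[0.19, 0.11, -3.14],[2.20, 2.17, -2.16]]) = [4.46, 2.52, 0.78]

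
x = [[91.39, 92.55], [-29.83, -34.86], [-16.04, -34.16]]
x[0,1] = 92.55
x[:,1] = [92.55, -34.86, -34.16]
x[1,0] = -29.83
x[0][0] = 91.39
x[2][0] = -16.04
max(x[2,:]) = -16.04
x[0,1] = 92.55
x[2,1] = -34.16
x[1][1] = -34.86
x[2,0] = -16.04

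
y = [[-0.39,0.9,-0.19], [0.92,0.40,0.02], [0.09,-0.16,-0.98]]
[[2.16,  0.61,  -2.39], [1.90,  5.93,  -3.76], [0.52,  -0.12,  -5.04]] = y @ [[0.94, 5.17, -2.98], [2.62, 2.94, -2.82], [-0.87, 0.12, 5.33]]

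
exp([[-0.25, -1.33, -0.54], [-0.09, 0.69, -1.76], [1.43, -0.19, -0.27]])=[[1.1, -1.83, 0.85], [-1.55, 3.06, -2.45], [1.27, -1.34, 1.20]]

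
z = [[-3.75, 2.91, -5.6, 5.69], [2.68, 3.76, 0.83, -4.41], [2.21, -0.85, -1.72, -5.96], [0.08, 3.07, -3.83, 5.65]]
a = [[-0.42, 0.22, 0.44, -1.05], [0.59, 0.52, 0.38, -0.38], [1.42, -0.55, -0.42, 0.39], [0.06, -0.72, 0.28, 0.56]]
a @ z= [[3.05, -3.99, 5.8, -11.91], [-0.01, 2.18, -2.07, -3.35], [-7.70, 3.62, -9.18, 15.21], [-1.49, -1.05, -3.56, 5.01]]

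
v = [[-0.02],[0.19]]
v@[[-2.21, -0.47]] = [[0.04,0.01],[-0.42,-0.09]]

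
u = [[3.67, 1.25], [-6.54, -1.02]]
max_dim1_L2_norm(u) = 6.62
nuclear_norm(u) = 8.23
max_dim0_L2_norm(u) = 7.5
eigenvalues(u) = [(1.32+1.64j), (1.32-1.64j)]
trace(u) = 2.65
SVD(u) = [[-0.5, 0.86], [0.86, 0.50]] @ diag([7.649034816895365, 0.5793672150911615]) @ [[-0.98, -0.20],[-0.20, 0.98]]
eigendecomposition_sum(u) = [[1.84-0.13j, 0.62-0.51j], [(-3.27+2.65j), (-0.51+1.77j)]] + [[1.84+0.13j, 0.62+0.51j],[-3.27-2.65j, (-0.51-1.77j)]]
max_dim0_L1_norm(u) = 10.21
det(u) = 4.43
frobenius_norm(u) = 7.67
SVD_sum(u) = [[3.77,0.76], [-6.48,-1.31]] + [[-0.10,0.49], [-0.06,0.29]]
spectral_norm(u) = 7.65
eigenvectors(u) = [[-0.33-0.23j, -0.33+0.23j], [0.92+0.00j, (0.92-0j)]]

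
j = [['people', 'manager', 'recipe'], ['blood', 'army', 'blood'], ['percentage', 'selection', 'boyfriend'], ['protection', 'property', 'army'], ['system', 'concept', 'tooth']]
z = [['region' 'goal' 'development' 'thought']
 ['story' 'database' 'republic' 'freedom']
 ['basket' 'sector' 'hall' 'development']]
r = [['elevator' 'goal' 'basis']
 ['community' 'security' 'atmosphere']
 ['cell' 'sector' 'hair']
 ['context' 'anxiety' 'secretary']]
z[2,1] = 'sector'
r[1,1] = 'security'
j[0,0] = 'people'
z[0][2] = 'development'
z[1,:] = ['story', 'database', 'republic', 'freedom']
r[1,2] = 'atmosphere'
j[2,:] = ['percentage', 'selection', 'boyfriend']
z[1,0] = 'story'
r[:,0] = ['elevator', 'community', 'cell', 'context']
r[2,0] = 'cell'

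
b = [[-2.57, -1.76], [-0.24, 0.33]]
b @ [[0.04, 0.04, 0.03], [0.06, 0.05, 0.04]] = [[-0.21, -0.19, -0.15],[0.01, 0.01, 0.01]]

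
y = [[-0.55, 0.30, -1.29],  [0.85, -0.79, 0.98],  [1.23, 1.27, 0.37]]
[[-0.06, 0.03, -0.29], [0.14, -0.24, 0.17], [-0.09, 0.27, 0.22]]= y @ [[0.05, -0.12, -0.00],  [-0.12, 0.3, 0.1],  [-0.0, 0.1, 0.25]]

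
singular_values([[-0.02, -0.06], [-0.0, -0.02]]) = [0.07, 0.01]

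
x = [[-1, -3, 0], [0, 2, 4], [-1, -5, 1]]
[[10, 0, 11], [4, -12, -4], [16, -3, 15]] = x @ [[-4, 0, -5], [-2, 0, -2], [2, -3, 0]]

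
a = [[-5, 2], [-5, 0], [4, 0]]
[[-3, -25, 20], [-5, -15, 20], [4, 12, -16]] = a @ [[1, 3, -4], [1, -5, 0]]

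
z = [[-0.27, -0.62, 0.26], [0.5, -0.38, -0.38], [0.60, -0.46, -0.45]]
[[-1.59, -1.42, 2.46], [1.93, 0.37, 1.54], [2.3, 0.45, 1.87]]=z @ [[1.62, 3.15, 0.70], [0.44, 1.58, -3.94], [-3.4, 1.59, 0.81]]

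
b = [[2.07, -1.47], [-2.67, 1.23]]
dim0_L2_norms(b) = [3.38, 1.92]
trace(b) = 3.30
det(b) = -1.38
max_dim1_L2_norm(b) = 2.94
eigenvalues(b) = [3.68, -0.38]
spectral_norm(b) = 3.87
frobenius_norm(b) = 3.88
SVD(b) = [[-0.65,0.76], [0.76,0.65]] @ diag([3.867883956297776, 0.35647398308188794]) @ [[-0.87, 0.49], [-0.49, -0.87]]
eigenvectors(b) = [[0.68, 0.52], [-0.74, 0.86]]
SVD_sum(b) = [[2.20, -1.23], [-2.56, 1.43]] + [[-0.13, -0.24], [-0.11, -0.20]]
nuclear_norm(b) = 4.22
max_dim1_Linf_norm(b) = 2.67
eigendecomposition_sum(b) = [[2.22, -1.33], [-2.42, 1.46]] + [[-0.15, -0.14],  [-0.25, -0.23]]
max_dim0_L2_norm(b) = 3.38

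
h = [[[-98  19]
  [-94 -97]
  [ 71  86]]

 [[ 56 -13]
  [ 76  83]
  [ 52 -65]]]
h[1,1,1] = 83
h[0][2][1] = 86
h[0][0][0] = -98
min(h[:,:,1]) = -97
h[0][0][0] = -98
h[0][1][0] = -94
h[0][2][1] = 86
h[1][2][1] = -65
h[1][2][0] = 52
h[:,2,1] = [86, -65]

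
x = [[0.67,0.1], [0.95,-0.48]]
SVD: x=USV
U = [[-0.50, -0.87], [-0.87, 0.5]]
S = [1.21, 0.34]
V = [[-0.95, 0.3],[-0.3, -0.95]]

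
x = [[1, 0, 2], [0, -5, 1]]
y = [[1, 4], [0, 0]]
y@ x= [[1, -20, 6], [0, 0, 0]]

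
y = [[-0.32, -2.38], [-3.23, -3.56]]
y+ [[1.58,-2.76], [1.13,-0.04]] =[[1.26, -5.14], [-2.1, -3.6]]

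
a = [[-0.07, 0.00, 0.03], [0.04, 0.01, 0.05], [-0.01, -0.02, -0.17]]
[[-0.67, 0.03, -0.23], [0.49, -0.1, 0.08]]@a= [[0.05,0.0,0.02], [-0.04,-0.00,-0.00]]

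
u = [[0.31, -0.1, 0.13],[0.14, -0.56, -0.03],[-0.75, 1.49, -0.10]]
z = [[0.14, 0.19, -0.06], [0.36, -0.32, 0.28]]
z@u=[[0.12, -0.21, 0.02], [-0.14, 0.56, 0.03]]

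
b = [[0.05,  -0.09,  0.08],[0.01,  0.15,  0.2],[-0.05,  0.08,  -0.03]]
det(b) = 0.00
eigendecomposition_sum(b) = [[0.02+0.04j, (-0.02-0j), (0.06+0.05j)],[0.02+0.02j, (-0.01+0j), 0.04+0.01j],[-0.02-0.01j, (0.01-0j), -0.04-0.00j]] + [[(0.02-0.04j),  (-0.02+0j),  (0.06-0.05j)], [0.02-0.02j,  -0.01-0.00j,  0.04-0.01j], [-0.02+0.01j,  0.01+0.00j,  (-0.04+0j)]] + [[0.01+0.00j, -0.06-0.00j, -0.04+0.00j], [-0.03-0.00j, (0.17+0j), (0.12-0j)], [(-0.01-0j), 0.06+0.00j, 0.05-0.00j]]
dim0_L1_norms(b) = [0.11, 0.32, 0.31]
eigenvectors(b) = [[(0.81+0j), 0.81-0.00j, -0.30+0.00j], [0.38-0.16j, (0.38+0.16j), 0.89+0.00j], [(-0.35+0.22j), (-0.35-0.22j), 0.34+0.00j]]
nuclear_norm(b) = 0.43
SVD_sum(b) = [[0.00,  0.01,  0.01],[0.01,  0.15,  0.20],[0.0,  0.01,  0.02]] + [[0.06, -0.09, 0.07], [0.00, -0.00, 0.0], [-0.04, 0.07, -0.05]] + [[-0.01,-0.0,0.0], [0.0,0.00,-0.0], [-0.01,-0.00,0.00]]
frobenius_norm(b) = 0.30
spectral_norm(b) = 0.25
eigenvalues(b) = [(-0.03+0.04j), (-0.03-0.04j), (0.22+0j)]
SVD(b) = [[-0.04, 0.8, 0.59], [-0.99, 0.02, -0.1], [-0.09, -0.59, 0.8]] @ diag([0.25146941519296817, 0.16125667861122245, 0.01262603761215193]) @ [[-0.03,-0.61,-0.79], [0.43,-0.72,0.54], [-0.90,-0.33,0.29]]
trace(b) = 0.17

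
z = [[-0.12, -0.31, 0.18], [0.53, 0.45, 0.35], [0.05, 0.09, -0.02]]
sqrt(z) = [[0.29,-0.37,0.8], [0.49,0.80,-0.06], [-0.03,0.11,-0.09]]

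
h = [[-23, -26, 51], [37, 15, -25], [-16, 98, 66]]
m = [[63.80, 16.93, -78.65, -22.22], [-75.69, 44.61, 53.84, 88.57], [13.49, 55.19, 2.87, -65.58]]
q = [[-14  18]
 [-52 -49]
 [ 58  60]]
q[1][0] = -52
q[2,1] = 60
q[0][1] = 18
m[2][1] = 55.19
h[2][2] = 66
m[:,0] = [63.8, -75.69, 13.49]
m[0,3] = -22.22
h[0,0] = -23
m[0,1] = 16.93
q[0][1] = 18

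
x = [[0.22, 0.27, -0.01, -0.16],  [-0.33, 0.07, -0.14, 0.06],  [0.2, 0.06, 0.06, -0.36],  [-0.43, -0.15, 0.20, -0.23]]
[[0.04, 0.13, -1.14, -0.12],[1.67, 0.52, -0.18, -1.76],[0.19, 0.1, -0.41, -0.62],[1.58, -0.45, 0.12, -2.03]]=x@[[-4.00, -0.16, 0.34, 4.38], [1.5, -0.12, -4.36, -1.17], [-3.05, -3.85, -1.51, 3.64], [-3.02, -1.02, 0.36, 4.57]]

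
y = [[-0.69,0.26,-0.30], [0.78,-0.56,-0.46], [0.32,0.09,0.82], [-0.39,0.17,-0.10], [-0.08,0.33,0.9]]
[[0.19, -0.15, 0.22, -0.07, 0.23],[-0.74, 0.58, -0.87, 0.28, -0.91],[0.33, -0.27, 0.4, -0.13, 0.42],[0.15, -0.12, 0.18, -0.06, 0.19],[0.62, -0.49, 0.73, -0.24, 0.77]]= y@[[0.15, -0.12, 0.18, -0.06, 0.19], [1.36, -1.08, 1.60, -0.51, 1.69], [0.20, -0.16, 0.24, -0.08, 0.25]]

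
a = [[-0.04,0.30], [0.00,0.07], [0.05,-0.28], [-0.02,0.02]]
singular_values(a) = [0.42, 0.02]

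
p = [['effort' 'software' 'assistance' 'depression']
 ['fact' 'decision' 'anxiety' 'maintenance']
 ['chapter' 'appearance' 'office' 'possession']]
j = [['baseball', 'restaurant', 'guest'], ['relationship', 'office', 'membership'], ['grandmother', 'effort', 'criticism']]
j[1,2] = 'membership'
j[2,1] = 'effort'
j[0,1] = 'restaurant'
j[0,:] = ['baseball', 'restaurant', 'guest']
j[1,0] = 'relationship'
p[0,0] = 'effort'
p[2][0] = 'chapter'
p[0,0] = 'effort'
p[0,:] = ['effort', 'software', 'assistance', 'depression']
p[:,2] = ['assistance', 'anxiety', 'office']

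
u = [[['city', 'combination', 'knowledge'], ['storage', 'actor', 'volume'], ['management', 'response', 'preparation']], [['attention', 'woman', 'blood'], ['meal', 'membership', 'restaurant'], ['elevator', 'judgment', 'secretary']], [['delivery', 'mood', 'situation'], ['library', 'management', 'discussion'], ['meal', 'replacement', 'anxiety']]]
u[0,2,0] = 'management'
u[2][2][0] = 'meal'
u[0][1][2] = 'volume'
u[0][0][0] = 'city'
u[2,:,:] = [['delivery', 'mood', 'situation'], ['library', 'management', 'discussion'], ['meal', 'replacement', 'anxiety']]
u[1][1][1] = 'membership'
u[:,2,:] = [['management', 'response', 'preparation'], ['elevator', 'judgment', 'secretary'], ['meal', 'replacement', 'anxiety']]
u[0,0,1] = 'combination'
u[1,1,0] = 'meal'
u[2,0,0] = 'delivery'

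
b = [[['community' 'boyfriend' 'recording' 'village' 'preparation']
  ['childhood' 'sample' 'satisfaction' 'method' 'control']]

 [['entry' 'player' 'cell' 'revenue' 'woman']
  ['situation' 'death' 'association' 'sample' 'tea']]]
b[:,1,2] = ['satisfaction', 'association']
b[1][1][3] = 'sample'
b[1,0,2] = 'cell'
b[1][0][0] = 'entry'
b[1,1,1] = 'death'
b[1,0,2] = 'cell'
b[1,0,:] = ['entry', 'player', 'cell', 'revenue', 'woman']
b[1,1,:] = ['situation', 'death', 'association', 'sample', 'tea']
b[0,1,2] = 'satisfaction'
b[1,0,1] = 'player'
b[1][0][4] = 'woman'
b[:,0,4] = ['preparation', 'woman']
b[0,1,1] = 'sample'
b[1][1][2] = 'association'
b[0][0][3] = 'village'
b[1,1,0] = 'situation'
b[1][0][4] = 'woman'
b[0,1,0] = 'childhood'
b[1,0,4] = 'woman'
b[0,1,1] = 'sample'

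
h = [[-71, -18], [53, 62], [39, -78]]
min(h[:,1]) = -78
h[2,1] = -78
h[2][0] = 39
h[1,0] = 53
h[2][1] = -78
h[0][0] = -71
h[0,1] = -18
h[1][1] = 62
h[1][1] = 62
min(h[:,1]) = -78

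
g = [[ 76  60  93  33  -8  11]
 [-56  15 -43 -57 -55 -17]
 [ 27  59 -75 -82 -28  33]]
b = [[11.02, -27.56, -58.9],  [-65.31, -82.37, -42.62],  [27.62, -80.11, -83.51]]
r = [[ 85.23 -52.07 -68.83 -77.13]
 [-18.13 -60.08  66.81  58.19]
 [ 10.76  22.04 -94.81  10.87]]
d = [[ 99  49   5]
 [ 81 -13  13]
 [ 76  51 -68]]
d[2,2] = -68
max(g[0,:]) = 93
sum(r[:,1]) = -90.11000000000001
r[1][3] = 58.19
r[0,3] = -77.13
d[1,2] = 13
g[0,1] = 60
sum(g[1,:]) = -213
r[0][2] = -68.83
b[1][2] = -42.62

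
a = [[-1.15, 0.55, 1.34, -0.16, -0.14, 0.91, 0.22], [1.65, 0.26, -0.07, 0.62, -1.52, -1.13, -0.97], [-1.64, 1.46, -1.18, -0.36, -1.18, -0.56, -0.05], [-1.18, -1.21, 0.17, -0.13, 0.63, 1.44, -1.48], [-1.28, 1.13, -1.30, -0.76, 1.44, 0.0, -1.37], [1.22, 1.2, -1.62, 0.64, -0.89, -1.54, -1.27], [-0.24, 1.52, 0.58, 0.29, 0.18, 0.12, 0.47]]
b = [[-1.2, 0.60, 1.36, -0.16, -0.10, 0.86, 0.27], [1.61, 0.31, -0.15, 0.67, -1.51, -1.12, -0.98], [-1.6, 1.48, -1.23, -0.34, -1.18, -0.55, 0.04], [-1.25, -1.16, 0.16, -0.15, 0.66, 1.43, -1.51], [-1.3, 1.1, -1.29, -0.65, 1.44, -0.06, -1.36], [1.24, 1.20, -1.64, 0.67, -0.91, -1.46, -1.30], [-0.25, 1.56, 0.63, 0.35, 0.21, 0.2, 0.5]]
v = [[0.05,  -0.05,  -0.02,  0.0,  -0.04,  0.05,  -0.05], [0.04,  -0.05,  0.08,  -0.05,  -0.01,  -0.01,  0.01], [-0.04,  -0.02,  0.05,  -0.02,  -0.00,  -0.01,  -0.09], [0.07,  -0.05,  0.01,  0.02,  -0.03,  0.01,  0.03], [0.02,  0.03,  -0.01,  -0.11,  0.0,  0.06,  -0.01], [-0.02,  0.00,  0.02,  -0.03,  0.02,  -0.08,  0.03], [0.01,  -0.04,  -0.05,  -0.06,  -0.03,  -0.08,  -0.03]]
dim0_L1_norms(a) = [8.36, 7.33, 6.26, 2.96, 5.98, 5.7, 5.83]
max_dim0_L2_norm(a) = 3.36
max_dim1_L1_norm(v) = 0.3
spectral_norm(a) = 4.65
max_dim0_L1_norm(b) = 8.45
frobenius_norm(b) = 7.14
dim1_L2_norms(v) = [0.11, 0.12, 0.11, 0.1, 0.13, 0.1, 0.13]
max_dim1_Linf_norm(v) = 0.11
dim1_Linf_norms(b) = [1.36, 1.61, 1.6, 1.51, 1.44, 1.64, 1.56]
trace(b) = -1.79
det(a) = 0.01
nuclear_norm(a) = 15.30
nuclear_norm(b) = 15.38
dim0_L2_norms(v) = [0.11, 0.1, 0.11, 0.14, 0.06, 0.14, 0.12]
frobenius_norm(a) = 7.11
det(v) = 0.00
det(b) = 0.40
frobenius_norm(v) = 0.30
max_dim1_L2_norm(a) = 3.28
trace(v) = -0.04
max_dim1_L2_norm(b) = 3.28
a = b + v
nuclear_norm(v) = 0.68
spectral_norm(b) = 4.67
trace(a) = -1.83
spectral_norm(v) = 0.16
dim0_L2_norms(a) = [3.36, 3.0, 2.81, 1.28, 2.65, 2.62, 2.63]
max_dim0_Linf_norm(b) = 1.64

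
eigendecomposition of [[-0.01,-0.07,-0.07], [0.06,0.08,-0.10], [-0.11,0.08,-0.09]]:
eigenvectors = [[(0.54+0j), -0.05+0.52j, (-0.05-0.52j)], [(0.22+0j), (0.72+0j), 0.72-0.00j], [(0.81+0j), 0.11-0.45j, 0.11+0.45j]]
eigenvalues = [(-0.14+0j), (0.06+0.11j), (0.06-0.11j)]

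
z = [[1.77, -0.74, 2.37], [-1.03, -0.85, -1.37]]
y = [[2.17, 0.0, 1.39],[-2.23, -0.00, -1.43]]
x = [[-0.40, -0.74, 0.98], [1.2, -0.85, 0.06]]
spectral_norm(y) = 3.70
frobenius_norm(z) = 3.60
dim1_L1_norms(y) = [3.56, 3.66]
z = y + x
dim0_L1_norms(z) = [2.8, 1.59, 3.74]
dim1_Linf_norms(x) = [0.98, 1.2]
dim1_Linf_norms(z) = [2.37, 1.37]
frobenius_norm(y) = 3.70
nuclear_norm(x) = 2.76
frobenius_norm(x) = 1.96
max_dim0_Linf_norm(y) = 2.23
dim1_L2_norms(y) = [2.58, 2.65]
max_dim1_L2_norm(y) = 2.65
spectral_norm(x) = 1.50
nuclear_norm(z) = 4.53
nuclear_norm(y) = 3.70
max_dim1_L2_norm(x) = 1.47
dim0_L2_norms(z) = [2.05, 1.13, 2.74]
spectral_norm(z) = 3.43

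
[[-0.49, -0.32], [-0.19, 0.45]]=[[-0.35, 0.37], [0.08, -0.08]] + [[-0.14, -0.69], [-0.27, 0.53]]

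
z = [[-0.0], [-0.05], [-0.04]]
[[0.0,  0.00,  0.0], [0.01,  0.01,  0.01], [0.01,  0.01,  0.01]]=z@[[-0.27,-0.16,-0.22]]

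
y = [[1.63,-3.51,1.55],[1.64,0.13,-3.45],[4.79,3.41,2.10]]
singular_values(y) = [6.25, 4.4, 3.54]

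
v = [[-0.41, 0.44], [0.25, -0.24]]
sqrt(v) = [[(0.05+0.51j), 0.08-0.52j], [0.05-0.30j, (0.08+0.31j)]]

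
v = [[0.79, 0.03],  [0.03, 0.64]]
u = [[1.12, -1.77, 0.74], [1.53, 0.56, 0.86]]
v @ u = [[0.93, -1.38, 0.61],[1.01, 0.31, 0.57]]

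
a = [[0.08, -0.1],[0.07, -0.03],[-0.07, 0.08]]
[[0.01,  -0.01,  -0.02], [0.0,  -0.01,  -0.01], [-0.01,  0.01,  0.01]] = a @ [[0.01, -0.06, -0.05], [-0.1, 0.05, 0.12]]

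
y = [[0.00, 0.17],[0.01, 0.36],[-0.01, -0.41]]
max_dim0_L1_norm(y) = 0.94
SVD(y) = [[0.3, -0.93],[0.63, 0.35],[-0.72, -0.08]] @ diag([0.5716480974390501, 0.004295659939327544]) @ [[0.02, 1.0], [1.00, -0.02]]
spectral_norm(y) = 0.57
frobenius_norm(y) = 0.57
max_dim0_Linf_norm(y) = 0.41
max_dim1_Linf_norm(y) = 0.41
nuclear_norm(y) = 0.58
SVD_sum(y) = [[0.00, 0.17], [0.01, 0.36], [-0.01, -0.41]] + [[-0.00, 0.00], [0.00, -0.0], [-0.00, 0.0]]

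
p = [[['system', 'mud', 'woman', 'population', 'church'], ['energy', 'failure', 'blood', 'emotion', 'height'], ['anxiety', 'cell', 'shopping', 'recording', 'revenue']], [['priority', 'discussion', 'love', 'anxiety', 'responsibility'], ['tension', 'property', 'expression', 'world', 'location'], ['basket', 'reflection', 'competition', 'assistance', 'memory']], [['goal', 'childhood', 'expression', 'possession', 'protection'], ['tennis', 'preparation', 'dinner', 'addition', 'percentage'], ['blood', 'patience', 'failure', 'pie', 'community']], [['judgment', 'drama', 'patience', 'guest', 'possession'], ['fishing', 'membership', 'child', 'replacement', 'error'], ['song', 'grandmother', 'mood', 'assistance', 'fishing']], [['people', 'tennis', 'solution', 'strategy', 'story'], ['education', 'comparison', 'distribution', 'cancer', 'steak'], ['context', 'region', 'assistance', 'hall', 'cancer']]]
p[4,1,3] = 'cancer'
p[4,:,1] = ['tennis', 'comparison', 'region']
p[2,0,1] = 'childhood'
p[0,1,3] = 'emotion'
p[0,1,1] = 'failure'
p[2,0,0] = 'goal'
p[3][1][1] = 'membership'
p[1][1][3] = 'world'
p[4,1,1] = 'comparison'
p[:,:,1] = [['mud', 'failure', 'cell'], ['discussion', 'property', 'reflection'], ['childhood', 'preparation', 'patience'], ['drama', 'membership', 'grandmother'], ['tennis', 'comparison', 'region']]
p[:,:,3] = [['population', 'emotion', 'recording'], ['anxiety', 'world', 'assistance'], ['possession', 'addition', 'pie'], ['guest', 'replacement', 'assistance'], ['strategy', 'cancer', 'hall']]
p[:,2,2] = ['shopping', 'competition', 'failure', 'mood', 'assistance']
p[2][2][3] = 'pie'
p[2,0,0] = 'goal'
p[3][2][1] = 'grandmother'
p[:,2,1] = ['cell', 'reflection', 'patience', 'grandmother', 'region']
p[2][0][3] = 'possession'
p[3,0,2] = 'patience'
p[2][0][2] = 'expression'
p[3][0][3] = 'guest'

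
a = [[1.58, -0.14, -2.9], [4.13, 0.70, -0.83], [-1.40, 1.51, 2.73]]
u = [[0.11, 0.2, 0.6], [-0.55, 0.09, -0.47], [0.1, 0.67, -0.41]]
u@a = [[0.16, 1.03, 1.15], [0.16, -0.57, 0.24], [3.50, -0.16, -1.97]]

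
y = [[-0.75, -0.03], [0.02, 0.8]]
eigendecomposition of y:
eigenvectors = [[-1.00, 0.02], [0.01, -1.00]]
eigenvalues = [-0.75, 0.8]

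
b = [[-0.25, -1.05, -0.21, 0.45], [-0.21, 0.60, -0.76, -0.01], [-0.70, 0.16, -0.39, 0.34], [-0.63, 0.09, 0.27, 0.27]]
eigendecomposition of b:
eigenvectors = [[-0.66+0.00j, (0.13+0.49j), 0.13-0.49j, 0.44+0.00j], [-0.39+0.00j, 0.02-0.44j, (0.02+0.44j), 0.25+0.00j], [-0.61+0.00j, -0.40-0.15j, -0.40+0.15j, (0.07+0j)], [-0.18+0.00j, (-0.6+0j), (-0.6-0j), (0.86+0j)]]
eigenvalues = [(-0.95+0j), (0.59+0.65j), (0.59-0.65j), (-0+0j)]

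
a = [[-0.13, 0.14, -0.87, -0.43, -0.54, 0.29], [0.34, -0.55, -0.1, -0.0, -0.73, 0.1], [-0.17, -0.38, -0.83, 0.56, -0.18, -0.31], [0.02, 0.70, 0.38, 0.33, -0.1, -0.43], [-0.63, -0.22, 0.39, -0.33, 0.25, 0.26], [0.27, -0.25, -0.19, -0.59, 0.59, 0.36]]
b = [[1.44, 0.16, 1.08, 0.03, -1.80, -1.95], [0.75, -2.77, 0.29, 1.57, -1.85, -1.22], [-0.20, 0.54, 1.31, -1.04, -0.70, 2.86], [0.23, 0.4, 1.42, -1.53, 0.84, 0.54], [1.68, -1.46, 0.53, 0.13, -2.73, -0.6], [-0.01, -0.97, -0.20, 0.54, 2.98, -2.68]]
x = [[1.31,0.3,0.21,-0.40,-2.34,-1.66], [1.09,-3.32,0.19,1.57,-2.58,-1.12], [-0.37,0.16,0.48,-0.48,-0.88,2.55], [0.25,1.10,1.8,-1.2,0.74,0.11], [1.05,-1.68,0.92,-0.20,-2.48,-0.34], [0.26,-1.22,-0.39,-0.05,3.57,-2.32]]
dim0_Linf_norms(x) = [1.31, 3.32, 1.8, 1.57, 3.57, 2.55]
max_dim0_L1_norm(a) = 2.76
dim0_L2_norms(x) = [2.07, 4.08, 2.13, 2.08, 5.69, 4.0]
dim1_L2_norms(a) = [1.16, 0.99, 1.14, 0.97, 0.91, 1.0]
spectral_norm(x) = 6.29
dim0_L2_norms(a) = [0.79, 1.03, 1.34, 1.03, 1.13, 0.76]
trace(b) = -6.96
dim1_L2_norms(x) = [3.2, 4.76, 2.81, 2.55, 3.33, 4.45]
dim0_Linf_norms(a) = [0.63, 0.7, 0.87, 0.59, 0.73, 0.43]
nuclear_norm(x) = 17.27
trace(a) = -0.57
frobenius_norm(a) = 2.53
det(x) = -24.93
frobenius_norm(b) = 8.59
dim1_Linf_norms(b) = [1.95, 2.77, 2.86, 1.53, 2.73, 2.98]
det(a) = 0.10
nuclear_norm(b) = 16.81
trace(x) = -7.53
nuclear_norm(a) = 5.51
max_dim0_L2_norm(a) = 1.34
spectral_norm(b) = 5.83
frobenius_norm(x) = 8.84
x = b + a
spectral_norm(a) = 1.55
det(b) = -27.15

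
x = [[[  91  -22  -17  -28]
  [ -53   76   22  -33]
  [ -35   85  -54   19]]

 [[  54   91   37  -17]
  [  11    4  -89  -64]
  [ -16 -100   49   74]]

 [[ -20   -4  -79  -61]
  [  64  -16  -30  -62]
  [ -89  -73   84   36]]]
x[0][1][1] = 76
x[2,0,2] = -79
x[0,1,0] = -53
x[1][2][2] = 49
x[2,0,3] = -61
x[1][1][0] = 11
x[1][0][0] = 54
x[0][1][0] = -53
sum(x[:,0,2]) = -59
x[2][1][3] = -62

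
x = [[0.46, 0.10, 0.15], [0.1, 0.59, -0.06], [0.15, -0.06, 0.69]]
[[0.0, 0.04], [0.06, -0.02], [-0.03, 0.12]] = x @[[0.00, 0.04], [0.09, -0.02], [-0.04, 0.17]]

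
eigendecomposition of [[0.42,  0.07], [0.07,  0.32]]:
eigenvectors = [[0.89, -0.46], [0.46, 0.89]]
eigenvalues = [0.46, 0.28]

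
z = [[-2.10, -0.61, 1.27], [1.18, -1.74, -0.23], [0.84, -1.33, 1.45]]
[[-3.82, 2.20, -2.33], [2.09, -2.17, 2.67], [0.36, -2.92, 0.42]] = z @ [[1.43, -1.63, 0.78], [-0.14, 0.25, -0.88], [-0.71, -0.84, -0.97]]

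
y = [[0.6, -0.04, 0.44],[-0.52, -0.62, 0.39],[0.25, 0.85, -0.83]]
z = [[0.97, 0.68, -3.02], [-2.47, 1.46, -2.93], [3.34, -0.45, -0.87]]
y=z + [[-0.37, -0.72, 3.46],[1.95, -2.08, 3.32],[-3.09, 1.30, 0.04]]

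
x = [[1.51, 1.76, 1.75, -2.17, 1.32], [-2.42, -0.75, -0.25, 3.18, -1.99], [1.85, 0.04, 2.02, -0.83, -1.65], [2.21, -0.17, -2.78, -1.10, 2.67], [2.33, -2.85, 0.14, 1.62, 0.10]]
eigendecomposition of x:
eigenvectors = [[(-0.47-0.02j),-0.47+0.02j,0.19+0.31j,(0.19-0.31j),(0.39+0j)], [(0.29-0.19j),(0.29+0.19j),(-0.31-0.27j),-0.31+0.27j,0.66+0.00j], [0.36+0.16j,0.36-0.16j,(0.09+0.47j),0.09-0.47j,-0.09+0.00j], [(-0.02+0.25j),(-0.02-0.25j),(0.28-0.26j),(0.28+0.26j),0.63+0.00j], [(0.66+0j),(0.66-0j),0.57+0.00j,(0.57-0j),(0.06+0j)]]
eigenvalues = [(-2.77+1.41j), (-2.77-1.41j), (3.29+1.97j), (3.29-1.97j), (0.74+0j)]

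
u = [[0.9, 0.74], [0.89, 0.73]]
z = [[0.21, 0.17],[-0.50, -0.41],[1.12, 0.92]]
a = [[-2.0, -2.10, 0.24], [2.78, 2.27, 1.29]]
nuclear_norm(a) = 5.71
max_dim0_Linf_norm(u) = 0.9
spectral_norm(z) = 1.61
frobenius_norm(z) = 1.61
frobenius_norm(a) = 4.80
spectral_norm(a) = 4.69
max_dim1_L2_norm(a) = 3.81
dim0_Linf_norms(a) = [2.78, 2.27, 1.29]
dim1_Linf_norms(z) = [0.21, 0.5, 1.12]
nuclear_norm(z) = 1.61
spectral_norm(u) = 1.64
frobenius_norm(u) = 1.64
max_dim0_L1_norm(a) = 4.78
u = a @ z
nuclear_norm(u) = 1.64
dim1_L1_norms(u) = [1.64, 1.62]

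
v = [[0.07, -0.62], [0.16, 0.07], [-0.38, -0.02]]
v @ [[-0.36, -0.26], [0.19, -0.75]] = [[-0.14, 0.45], [-0.04, -0.09], [0.13, 0.11]]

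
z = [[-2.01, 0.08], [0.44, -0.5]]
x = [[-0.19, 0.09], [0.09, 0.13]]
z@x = [[0.39, -0.17], [-0.13, -0.03]]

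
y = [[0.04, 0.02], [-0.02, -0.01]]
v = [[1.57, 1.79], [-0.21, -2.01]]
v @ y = [[0.03, 0.01], [0.03, 0.02]]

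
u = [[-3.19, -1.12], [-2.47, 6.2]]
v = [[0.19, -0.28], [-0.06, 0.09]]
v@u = [[0.09, -1.95], [-0.03, 0.63]]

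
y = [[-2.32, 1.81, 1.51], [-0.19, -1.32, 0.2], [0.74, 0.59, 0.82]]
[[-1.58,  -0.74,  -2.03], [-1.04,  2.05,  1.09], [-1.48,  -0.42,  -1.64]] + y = [[-3.9, 1.07, -0.52], [-1.23, 0.73, 1.29], [-0.74, 0.17, -0.82]]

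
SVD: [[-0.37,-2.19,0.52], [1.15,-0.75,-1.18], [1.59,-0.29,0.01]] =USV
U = [[0.78, -0.62, 0.08], [0.51, 0.56, -0.65], [0.36, 0.55, 0.75]]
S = [2.37, 2.15, 0.92]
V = [[0.37,-0.93,-0.08],[0.81,0.36,-0.45],[0.45,0.1,0.89]]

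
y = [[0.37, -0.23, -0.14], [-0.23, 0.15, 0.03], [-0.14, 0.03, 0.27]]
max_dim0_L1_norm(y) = 0.74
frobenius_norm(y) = 0.62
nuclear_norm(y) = 0.80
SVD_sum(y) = [[0.36, -0.21, -0.19], [-0.21, 0.12, 0.11], [-0.19, 0.11, 0.1]] + [[0.01, -0.02, 0.05], [-0.02, 0.03, -0.08], [0.05, -0.08, 0.17]] + [[-0.00, -0.00, -0.0], [-0.00, -0.00, -0.00], [-0.0, -0.00, -0.00]]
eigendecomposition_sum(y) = [[0.36,-0.21,-0.19], [-0.21,0.12,0.11], [-0.19,0.11,0.1]] + [[-0.0, -0.00, -0.00], [-0.00, -0.00, -0.0], [-0.0, -0.00, -0.00]] + [[0.01,  -0.02,  0.05], [-0.02,  0.03,  -0.08], [0.05,  -0.08,  0.17]]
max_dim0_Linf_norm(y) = 0.37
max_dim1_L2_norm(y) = 0.46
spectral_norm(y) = 0.58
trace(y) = 0.79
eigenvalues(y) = [0.58, -0.01, 0.22]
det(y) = -0.00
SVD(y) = [[-0.79, 0.23, 0.57], [0.46, -0.39, 0.8], [0.41, 0.89, 0.20]] @ diag([0.5750382447230508, 0.22001251538972966, 0.005050760112780453]) @ [[-0.79, 0.46, 0.41], [0.23, -0.39, 0.89], [-0.57, -0.8, -0.20]]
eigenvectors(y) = [[-0.79, 0.57, 0.23], [0.46, 0.8, -0.39], [0.41, 0.2, 0.89]]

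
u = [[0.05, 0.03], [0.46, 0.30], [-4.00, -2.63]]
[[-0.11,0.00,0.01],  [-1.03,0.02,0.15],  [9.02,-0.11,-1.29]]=u@[[-1.65, 0.77, -0.42], [-0.92, -1.13, 1.13]]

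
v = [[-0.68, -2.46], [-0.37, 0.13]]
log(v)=[[0.11+2.18j, (0.65+3.73j)],[0.10+0.56j, (-0.11+0.96j)]]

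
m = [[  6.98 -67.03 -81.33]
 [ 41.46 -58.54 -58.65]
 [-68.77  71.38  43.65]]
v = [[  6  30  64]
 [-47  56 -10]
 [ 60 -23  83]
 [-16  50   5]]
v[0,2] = 64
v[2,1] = -23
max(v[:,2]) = 83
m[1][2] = -58.65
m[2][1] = 71.38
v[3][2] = 5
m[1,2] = -58.65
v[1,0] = -47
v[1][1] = 56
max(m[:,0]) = 41.46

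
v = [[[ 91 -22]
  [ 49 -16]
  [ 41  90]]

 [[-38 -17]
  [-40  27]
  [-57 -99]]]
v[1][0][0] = -38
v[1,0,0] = -38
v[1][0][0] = -38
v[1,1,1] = 27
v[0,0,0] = 91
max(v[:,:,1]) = 90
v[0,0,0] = 91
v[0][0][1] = -22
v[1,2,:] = [-57, -99]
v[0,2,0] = 41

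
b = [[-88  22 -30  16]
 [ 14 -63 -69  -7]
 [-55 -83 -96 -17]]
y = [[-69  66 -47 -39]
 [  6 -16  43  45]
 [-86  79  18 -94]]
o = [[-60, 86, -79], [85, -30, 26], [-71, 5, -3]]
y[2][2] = 18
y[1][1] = -16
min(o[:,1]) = -30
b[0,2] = -30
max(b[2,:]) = -17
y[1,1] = -16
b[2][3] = -17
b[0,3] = 16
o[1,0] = 85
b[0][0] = -88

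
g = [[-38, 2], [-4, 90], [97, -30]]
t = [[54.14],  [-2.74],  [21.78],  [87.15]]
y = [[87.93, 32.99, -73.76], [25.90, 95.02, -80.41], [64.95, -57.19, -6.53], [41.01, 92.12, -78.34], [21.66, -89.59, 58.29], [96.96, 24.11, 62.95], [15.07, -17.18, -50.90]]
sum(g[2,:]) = 67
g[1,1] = 90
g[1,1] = 90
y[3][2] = -78.34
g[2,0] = 97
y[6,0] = 15.07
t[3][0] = 87.15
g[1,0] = -4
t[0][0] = 54.14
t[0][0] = 54.14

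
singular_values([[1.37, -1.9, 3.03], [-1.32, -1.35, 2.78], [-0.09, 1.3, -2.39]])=[5.45, 1.91, 0.04]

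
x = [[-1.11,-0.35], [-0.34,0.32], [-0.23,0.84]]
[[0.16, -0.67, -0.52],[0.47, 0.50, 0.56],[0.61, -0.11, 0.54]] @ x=[[0.17, -0.71], [-0.82, 0.47], [-0.76, 0.2]]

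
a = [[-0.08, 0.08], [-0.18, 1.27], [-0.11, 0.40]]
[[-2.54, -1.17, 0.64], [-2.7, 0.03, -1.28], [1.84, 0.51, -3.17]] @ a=[[0.34,  -1.43], [0.35,  -0.69], [0.11,  -0.47]]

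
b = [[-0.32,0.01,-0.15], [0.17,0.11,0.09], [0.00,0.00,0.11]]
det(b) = -0.004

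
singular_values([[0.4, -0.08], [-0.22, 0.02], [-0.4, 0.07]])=[0.62, 0.02]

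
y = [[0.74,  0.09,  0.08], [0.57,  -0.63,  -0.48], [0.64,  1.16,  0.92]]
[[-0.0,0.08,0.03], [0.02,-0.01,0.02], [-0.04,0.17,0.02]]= y @ [[0.0, 0.09, 0.04],[0.0, 0.04, -0.01],[-0.04, 0.07, 0.01]]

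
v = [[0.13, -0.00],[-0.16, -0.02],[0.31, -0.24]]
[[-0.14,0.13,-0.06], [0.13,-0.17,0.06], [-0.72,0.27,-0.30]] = v @ [[-1.04, 1.02, -0.45], [1.64, 0.20, 0.65]]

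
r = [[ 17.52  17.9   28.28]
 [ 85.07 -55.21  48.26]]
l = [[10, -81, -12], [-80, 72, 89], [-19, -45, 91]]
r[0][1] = 17.9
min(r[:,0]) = 17.52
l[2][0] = -19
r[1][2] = 48.26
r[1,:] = [85.07, -55.21, 48.26]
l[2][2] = 91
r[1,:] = [85.07, -55.21, 48.26]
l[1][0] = -80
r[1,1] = -55.21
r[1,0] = 85.07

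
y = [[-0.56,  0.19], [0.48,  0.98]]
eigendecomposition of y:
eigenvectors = [[-0.96, -0.12], [0.29, -0.99]]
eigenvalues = [-0.62, 1.04]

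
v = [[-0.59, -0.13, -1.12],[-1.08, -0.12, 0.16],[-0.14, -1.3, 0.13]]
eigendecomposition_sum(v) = [[(-0.74+0j), -0.53+0.00j, (-0.47-0j)], [-0.54+0.00j, -0.39+0.00j, (-0.34-0j)], [-0.51+0.00j, (-0.37+0j), -0.32-0.00j]] + [[0.08+0.25j, 0.20-0.30j, (-0.32-0.05j)], [-0.27-0.10j, (0.13+0.37j), (0.25-0.25j)], [(0.18-0.29j), -0.47+0.06j, 0.23+0.36j]] + [[(0.08-0.25j),0.20+0.30j,(-0.32+0.05j)], [(-0.27+0.1j),0.13-0.37j,(0.25+0.25j)], [0.18+0.29j,-0.47-0.06j,0.23-0.36j]]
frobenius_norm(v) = 2.13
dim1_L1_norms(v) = [1.84, 1.36, 1.57]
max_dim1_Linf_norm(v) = 1.3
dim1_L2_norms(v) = [1.27, 1.1, 1.31]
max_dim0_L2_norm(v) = 1.31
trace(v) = -0.58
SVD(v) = [[0.61, -0.63, 0.48], [0.53, -0.13, -0.84], [0.59, 0.77, 0.25]] @ diag([1.4587011384435702, 1.2590616057756212, 0.9161085424583418]) @ [[-0.69, -0.62, -0.36],[0.32, -0.71, 0.62],[0.65, -0.32, -0.69]]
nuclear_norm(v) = 3.63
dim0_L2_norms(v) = [1.24, 1.31, 1.14]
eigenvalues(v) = [(-1.45+0j), (0.44+0.98j), (0.44-0.98j)]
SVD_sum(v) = [[-0.62,-0.56,-0.32], [-0.53,-0.48,-0.28], [-0.60,-0.54,-0.31]] + [[-0.25,  0.57,  -0.5],  [-0.05,  0.11,  -0.10],  [0.31,  -0.69,  0.60]] + [[0.28, -0.14, -0.30], [-0.5, 0.25, 0.53], [0.15, -0.07, -0.16]]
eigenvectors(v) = [[(-0.71+0j), -0.33+0.39j, -0.33-0.39j], [-0.51+0.00j, -0.12-0.54j, -0.12+0.54j], [(-0.49+0j), (0.66+0j), (0.66-0j)]]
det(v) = -1.68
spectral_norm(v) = 1.46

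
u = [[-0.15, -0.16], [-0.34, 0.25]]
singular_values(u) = [0.42, 0.22]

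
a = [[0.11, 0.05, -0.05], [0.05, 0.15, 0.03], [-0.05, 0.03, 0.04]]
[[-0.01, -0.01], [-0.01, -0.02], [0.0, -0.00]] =a @ [[-0.06, -0.09],[-0.05, -0.11],[0.02, -0.11]]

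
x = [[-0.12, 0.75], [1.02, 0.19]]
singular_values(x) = [1.04, 0.76]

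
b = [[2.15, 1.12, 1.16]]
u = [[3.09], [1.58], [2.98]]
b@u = [[11.87]]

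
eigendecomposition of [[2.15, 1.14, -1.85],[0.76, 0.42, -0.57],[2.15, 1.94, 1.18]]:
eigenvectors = [[(-0.18-0.59j), (-0.18+0.59j), (0.59+0j)], [(-0.08-0.19j), -0.08+0.19j, -0.78+0.00j], [-0.76+0.00j, (-0.76-0j), (0.21+0j)]]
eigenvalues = [(1.88+2.16j), (1.88-2.16j), (-0+0j)]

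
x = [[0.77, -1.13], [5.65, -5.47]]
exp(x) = [[0.8, -0.18],  [0.89, -0.19]]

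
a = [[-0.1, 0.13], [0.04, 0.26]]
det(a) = -0.031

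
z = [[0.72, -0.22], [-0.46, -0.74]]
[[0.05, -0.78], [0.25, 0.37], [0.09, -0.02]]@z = [[0.39, 0.57], [0.01, -0.33], [0.07, -0.0]]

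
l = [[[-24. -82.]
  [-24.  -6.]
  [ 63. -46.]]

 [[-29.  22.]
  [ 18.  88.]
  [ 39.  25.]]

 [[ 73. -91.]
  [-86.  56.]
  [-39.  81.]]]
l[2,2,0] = -39.0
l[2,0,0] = 73.0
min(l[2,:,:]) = -91.0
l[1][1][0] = 18.0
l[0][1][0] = -24.0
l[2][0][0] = 73.0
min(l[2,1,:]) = -86.0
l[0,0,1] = -82.0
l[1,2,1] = 25.0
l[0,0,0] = -24.0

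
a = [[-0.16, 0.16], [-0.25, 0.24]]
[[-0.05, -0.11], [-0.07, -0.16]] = a @ [[-0.32, 0.12], [-0.62, -0.55]]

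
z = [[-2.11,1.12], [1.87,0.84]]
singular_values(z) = [2.84, 1.36]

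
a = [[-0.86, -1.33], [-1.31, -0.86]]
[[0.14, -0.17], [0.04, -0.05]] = a @ [[0.07, -0.08], [-0.15, 0.18]]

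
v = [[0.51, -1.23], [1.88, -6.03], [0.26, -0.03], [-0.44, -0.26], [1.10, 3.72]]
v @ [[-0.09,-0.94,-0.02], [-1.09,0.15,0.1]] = [[1.29, -0.66, -0.13], [6.40, -2.67, -0.64], [0.01, -0.25, -0.01], [0.32, 0.37, -0.02], [-4.15, -0.48, 0.35]]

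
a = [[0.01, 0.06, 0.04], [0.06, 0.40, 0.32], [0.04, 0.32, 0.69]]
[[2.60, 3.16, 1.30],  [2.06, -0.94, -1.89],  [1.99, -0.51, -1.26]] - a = [[2.59, 3.1, 1.26], [2.00, -1.34, -2.21], [1.95, -0.83, -1.95]]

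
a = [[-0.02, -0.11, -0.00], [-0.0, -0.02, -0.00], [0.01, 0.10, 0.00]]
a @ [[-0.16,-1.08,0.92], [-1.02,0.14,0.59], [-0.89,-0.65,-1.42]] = [[0.12, 0.01, -0.08], [0.02, -0.00, -0.01], [-0.10, 0.0, 0.07]]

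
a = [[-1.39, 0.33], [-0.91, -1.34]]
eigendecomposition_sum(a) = [[(-0.7+0.24j), (0.17+0.41j)], [-0.46-1.13j, (-0.67+0.3j)]] + [[(-0.7-0.24j), 0.17-0.41j], [-0.46+1.13j, -0.67-0.30j]]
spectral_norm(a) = 1.79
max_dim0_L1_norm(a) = 2.3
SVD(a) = [[-0.58,  -0.82], [-0.82,  0.58]] @ diag([1.7902837158675218, 1.2081325327544068]) @ [[0.86, 0.5], [0.50, -0.86]]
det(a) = 2.16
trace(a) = -2.73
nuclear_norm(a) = 3.00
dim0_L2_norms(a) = [1.66, 1.38]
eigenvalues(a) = [(-1.36+0.55j), (-1.36-0.55j)]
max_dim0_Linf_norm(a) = 1.39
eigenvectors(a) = [[-0.02+0.52j, -0.02-0.52j],[-0.86+0.00j, (-0.86-0j)]]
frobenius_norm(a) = 2.16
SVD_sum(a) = [[-0.89, -0.52], [-1.26, -0.74]] + [[-0.50, 0.85], [0.35, -0.6]]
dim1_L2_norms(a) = [1.43, 1.62]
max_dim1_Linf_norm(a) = 1.39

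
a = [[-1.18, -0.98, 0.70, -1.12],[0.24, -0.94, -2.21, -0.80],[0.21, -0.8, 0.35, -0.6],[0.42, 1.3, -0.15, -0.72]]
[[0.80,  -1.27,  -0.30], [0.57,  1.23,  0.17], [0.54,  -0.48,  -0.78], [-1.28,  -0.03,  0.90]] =a @ [[-0.14,0.23,-0.51],[-0.84,0.05,0.75],[0.02,-0.70,-0.41],[0.18,0.41,-0.11]]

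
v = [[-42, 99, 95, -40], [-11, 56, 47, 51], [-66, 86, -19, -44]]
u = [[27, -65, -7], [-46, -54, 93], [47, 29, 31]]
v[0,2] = 95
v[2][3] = -44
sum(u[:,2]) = 117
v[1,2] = 47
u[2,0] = 47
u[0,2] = -7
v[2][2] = -19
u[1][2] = 93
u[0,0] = 27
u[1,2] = 93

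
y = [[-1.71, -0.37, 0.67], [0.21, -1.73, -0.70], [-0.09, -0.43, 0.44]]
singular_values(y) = [1.93, 1.87, 0.46]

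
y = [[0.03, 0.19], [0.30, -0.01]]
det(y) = -0.057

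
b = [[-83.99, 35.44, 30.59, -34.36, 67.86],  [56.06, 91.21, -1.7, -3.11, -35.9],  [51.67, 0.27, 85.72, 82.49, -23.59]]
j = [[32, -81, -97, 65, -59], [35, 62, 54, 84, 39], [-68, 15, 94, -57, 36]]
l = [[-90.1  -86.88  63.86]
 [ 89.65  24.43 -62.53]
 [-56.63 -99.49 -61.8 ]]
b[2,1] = 0.27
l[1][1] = 24.43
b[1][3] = -3.11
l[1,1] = 24.43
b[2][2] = 85.72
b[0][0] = -83.99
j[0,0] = 32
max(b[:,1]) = 91.21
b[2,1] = 0.27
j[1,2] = 54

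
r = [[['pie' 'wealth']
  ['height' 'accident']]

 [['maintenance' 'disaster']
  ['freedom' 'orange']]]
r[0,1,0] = 'height'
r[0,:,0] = ['pie', 'height']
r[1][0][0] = 'maintenance'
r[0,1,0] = 'height'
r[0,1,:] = ['height', 'accident']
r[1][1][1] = 'orange'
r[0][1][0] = 'height'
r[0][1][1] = 'accident'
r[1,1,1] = 'orange'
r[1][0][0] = 'maintenance'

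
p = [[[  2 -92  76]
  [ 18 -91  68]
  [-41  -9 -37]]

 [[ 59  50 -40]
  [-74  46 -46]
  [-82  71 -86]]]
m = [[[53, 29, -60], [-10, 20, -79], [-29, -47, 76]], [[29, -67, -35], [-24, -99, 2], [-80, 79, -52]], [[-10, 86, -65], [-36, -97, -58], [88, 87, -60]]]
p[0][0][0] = 2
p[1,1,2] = -46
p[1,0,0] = 59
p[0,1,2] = 68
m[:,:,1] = [[29, 20, -47], [-67, -99, 79], [86, -97, 87]]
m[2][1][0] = -36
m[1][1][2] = 2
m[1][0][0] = 29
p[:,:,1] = [[-92, -91, -9], [50, 46, 71]]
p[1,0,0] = 59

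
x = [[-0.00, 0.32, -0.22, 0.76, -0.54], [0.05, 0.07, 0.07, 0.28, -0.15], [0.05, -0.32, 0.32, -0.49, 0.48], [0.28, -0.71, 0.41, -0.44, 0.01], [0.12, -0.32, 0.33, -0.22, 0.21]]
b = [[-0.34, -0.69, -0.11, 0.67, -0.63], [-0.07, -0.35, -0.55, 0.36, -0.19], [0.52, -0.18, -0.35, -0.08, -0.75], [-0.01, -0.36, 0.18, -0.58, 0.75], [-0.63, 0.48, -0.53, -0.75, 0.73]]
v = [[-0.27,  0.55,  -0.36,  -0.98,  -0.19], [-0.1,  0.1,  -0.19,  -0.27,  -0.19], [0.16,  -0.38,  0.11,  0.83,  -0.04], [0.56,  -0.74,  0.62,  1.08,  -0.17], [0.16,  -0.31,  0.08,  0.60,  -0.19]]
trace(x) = 0.16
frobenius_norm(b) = 2.47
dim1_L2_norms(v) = [1.23, 0.41, 0.93, 1.56, 0.72]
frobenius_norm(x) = 1.75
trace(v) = 0.83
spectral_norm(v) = 2.29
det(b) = 0.37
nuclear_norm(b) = 4.83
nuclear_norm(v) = 3.09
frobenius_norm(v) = 2.35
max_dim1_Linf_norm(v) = 1.08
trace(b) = -0.89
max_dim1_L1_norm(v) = 3.17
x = v @ b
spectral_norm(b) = 1.94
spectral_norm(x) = 1.61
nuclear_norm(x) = 2.54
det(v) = -0.00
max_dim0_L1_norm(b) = 3.05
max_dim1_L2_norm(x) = 1.01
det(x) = 0.00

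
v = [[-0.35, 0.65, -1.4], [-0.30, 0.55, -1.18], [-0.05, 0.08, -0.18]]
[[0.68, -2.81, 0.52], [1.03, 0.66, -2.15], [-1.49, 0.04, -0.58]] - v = [[1.03,-3.46,1.92], [1.33,0.11,-0.97], [-1.44,-0.04,-0.40]]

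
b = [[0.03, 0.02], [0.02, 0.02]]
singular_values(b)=[0.05, 0.0]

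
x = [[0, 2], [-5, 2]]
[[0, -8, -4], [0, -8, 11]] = x @ [[0, 0, -3], [0, -4, -2]]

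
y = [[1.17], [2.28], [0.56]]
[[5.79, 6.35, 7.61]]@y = [[25.51]]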